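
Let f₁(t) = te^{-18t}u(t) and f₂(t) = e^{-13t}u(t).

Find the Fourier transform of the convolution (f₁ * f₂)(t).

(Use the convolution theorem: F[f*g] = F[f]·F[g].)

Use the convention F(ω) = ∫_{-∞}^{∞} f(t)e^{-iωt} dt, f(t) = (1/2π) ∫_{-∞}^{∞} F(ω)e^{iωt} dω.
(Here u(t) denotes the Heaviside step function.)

F[f₁*f₂](ω) = \frac{1}{\left(i \omega + 13\right) \left(i \omega + 18\right)^{2}}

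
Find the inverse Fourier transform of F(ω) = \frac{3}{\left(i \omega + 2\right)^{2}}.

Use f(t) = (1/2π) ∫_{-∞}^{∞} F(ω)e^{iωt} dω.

f(t) = 3 t e^{- 2 t} u\left(t\right)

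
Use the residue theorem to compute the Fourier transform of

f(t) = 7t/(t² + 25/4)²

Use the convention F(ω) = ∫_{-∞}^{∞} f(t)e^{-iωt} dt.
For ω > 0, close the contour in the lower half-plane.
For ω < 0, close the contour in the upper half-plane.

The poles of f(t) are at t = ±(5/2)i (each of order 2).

Let g(z) = f(z)e^{-iωz}; for large |z| the factor e^{-iωz} decays in the lower half-plane when ω > 0 and in the upper half-plane when ω < 0.

Case ω > 0 (lower half-plane, clockwise contour ⇒ F(ω) = -2πi·ΣRes):
  Res_{z = - \frac{5 i}{2}} g(z) = \frac{7 \omega e^{- \frac{5 \omega}{2}}}{10} (pole of order 2)
  F(ω) = -2πi·ΣRes = - \frac{7 i \pi \omega e^{- \frac{5 \omega}{2}}}{5}

Case ω < 0 (upper half-plane, counterclockwise contour ⇒ F(ω) = +2πi·ΣRes):
  Res_{z = \frac{5 i}{2}} g(z) = - \frac{7 \omega e^{\frac{5 \omega}{2}}}{10} (pole of order 2)
  F(ω) = 2πi·ΣRes = - \frac{7 i \pi \omega e^{\frac{5 \omega}{2}}}{5}

Both cases combine into a single formula in |ω|:

F(ω) = - \frac{7 i \pi \omega e^{- \frac{5 \left|{\omega}\right|}{2}}}{5}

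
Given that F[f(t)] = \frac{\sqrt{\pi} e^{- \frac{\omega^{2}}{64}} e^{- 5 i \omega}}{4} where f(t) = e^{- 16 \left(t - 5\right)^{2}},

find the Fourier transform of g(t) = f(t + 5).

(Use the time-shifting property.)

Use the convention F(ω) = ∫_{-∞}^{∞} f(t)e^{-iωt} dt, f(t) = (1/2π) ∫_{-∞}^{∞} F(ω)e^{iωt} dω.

F[g](ω) = \frac{\sqrt{\pi} e^{- \frac{\omega^{2}}{64}}}{4}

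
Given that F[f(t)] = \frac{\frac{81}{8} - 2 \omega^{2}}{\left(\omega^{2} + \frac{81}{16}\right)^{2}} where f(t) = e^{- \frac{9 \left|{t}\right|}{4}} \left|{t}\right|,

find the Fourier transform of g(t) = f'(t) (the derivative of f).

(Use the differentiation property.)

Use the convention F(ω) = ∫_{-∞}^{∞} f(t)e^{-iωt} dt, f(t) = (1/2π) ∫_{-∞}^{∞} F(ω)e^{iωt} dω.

F[g](ω) = - \frac{32 i \omega \left(16 \omega^{2} - 81\right)}{\left(16 \omega^{2} + 81\right)^{2}}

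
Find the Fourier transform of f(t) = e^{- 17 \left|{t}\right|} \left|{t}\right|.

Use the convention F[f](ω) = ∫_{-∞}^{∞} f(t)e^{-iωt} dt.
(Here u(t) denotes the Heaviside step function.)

F(ω) = \frac{2 \left(289 - \omega^{2}\right)}{\left(\omega^{2} + 289\right)^{2}}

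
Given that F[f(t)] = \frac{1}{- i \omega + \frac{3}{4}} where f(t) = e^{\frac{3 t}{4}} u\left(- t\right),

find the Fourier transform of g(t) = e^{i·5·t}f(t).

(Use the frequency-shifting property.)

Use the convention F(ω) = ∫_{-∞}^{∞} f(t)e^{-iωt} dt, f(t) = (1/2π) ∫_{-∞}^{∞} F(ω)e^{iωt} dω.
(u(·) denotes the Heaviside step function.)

F[g](ω) = - \frac{4}{4 i \left(\omega - 5\right) - 3}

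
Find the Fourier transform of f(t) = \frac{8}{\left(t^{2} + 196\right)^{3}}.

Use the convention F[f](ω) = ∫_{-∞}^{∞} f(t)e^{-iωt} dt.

F(ω) = \frac{\pi \left(196 \omega^{2} + 42 \left|{\omega}\right| + 3\right) e^{- 14 \left|{\omega}\right|}}{537824}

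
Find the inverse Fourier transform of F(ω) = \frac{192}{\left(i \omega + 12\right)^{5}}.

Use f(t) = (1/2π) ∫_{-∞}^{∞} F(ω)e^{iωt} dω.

f(t) = 8 t^{4} e^{- 12 t} u\left(t\right)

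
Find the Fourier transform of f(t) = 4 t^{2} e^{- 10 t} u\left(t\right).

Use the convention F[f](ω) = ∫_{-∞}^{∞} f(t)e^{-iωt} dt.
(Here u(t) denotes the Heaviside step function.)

F(ω) = \frac{8}{\left(i \omega + 10\right)^{3}}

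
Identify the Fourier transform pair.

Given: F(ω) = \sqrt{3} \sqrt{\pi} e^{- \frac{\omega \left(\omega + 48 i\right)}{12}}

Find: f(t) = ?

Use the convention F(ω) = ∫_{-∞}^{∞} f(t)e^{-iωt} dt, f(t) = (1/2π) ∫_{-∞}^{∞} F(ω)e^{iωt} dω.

f(t) = 3 e^{- 3 \left(t - 4\right)^{2}}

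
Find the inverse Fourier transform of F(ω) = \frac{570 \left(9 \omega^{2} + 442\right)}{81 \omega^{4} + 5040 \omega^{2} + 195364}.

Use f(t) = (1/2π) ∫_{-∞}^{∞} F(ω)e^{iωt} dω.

f(t) = 5 e^{- \frac{19 \left|{t}\right|}{3}} \cos{\left(3 \left|{t}\right| \right)}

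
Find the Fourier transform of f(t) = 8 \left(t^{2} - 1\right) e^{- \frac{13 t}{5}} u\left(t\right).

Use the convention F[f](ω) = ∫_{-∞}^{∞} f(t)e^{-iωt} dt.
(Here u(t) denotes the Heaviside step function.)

F(ω) = \frac{40 \left(250 i \omega - \left(5 i \omega + 13\right)^{3} + 650\right)}{\left(5 i \omega + 13\right)^{4}}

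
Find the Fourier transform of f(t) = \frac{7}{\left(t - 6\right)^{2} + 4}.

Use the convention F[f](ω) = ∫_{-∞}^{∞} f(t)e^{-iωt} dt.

F(ω) = \frac{7 \pi e^{- 6 i \omega - 2 \left|{\omega}\right|}}{2}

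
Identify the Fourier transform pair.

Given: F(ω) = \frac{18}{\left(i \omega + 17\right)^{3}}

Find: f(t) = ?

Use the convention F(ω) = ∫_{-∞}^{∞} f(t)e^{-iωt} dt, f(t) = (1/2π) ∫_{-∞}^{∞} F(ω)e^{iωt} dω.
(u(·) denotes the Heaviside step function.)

f(t) = 9 t^{2} e^{- 17 t} u\left(t\right)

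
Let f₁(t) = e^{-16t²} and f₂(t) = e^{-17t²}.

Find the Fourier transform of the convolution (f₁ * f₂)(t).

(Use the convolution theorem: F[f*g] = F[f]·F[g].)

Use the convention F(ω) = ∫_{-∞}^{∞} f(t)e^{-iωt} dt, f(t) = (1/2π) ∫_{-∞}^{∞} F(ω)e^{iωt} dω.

F[f₁*f₂](ω) = \frac{\sqrt{17} \pi e^{- \frac{33 \omega^{2}}{1088}}}{68}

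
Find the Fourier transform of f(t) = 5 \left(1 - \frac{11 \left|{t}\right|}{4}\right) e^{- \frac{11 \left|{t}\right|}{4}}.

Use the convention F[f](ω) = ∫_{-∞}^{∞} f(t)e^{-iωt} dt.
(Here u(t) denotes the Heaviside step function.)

F(ω) = \frac{14080 \omega^{2}}{\left(16 \omega^{2} + 121\right)^{2}}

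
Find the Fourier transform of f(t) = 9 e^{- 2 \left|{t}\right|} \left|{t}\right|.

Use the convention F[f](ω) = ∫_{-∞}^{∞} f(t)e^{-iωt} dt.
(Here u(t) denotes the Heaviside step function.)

F(ω) = \frac{18 \left(4 - \omega^{2}\right)}{\left(\omega^{2} + 4\right)^{2}}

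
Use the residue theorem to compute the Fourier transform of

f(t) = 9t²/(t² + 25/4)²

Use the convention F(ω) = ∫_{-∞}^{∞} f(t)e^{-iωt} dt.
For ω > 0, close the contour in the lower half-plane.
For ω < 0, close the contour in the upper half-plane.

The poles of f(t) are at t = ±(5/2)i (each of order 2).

Let g(z) = f(z)e^{-iωz}; for large |z| the factor e^{-iωz} decays in the lower half-plane when ω > 0 and in the upper half-plane when ω < 0.

Case ω > 0 (lower half-plane, clockwise contour ⇒ F(ω) = -2πi·ΣRes):
  Res_{z = - \frac{5 i}{2}} g(z) = \frac{9 i \left(2 - 5 \omega\right) e^{- \frac{5 \omega}{2}}}{20} (pole of order 2)
  F(ω) = -2πi·ΣRes = \frac{9 \pi \left(2 - 5 \omega\right) e^{- \frac{5 \omega}{2}}}{10}

Case ω < 0 (upper half-plane, counterclockwise contour ⇒ F(ω) = +2πi·ΣRes):
  Res_{z = \frac{5 i}{2}} g(z) = \frac{9 i \left(- 5 \omega - 2\right) e^{\frac{5 \omega}{2}}}{20} (pole of order 2)
  F(ω) = 2πi·ΣRes = \frac{9 \pi \left(5 \omega + 2\right) e^{\frac{5 \omega}{2}}}{10}

Both cases combine into a single formula in |ω|:

F(ω) = \frac{9 \pi \left(2 - 5 \left|{\omega}\right|\right) e^{- \frac{5 \left|{\omega}\right|}{2}}}{10}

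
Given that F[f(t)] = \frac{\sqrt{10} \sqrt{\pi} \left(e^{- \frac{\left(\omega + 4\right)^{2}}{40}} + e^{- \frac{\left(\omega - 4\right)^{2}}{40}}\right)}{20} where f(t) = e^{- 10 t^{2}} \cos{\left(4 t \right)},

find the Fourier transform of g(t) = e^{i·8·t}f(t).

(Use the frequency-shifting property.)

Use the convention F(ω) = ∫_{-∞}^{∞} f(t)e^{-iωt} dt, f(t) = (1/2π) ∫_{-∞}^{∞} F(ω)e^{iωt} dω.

F[g](ω) = \frac{\sqrt{10} \sqrt{\pi} \left(e^{\frac{2 \omega}{5}} + e^{\frac{16}{5}}\right) e^{- \frac{\omega^{2}}{40} + \frac{\omega}{5} - \frac{18}{5}}}{20}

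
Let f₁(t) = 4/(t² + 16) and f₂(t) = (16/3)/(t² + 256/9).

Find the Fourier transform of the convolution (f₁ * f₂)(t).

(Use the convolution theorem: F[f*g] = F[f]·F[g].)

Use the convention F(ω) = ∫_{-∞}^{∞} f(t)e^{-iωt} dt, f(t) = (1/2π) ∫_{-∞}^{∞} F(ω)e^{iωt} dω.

F[f₁*f₂](ω) = \pi^{2} e^{- \frac{28 \left|{\omega}\right|}{3}}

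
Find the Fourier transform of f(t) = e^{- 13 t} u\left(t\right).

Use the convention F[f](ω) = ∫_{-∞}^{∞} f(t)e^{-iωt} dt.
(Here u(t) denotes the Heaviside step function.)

F(ω) = \frac{1}{i \omega + 13}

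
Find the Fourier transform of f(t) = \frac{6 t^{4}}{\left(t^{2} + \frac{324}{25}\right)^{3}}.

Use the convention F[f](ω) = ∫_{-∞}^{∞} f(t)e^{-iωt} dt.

F(ω) = \frac{\pi \left(108 \omega^{2} - 150 \left|{\omega}\right| + 25\right) e^{- \frac{18 \left|{\omega}\right|}{5}}}{40}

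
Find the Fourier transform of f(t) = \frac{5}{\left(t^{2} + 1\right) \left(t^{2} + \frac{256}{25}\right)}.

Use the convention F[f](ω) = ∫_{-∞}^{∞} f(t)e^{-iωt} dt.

F(ω) = \frac{125 \pi e^{- \left|{\omega}\right|}}{231} - \frac{625 \pi e^{- \frac{16 \left|{\omega}\right|}{5}}}{3696}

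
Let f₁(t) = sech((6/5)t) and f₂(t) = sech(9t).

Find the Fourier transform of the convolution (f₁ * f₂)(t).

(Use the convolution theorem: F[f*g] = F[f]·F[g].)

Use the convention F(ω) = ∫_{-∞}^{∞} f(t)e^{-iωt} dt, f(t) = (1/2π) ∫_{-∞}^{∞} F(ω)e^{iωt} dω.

F[f₁*f₂](ω) = \frac{5 \pi^{2}}{54 \cosh{\left(\frac{\pi \omega}{18} \right)} \cosh{\left(\frac{5 \pi \omega}{12} \right)}}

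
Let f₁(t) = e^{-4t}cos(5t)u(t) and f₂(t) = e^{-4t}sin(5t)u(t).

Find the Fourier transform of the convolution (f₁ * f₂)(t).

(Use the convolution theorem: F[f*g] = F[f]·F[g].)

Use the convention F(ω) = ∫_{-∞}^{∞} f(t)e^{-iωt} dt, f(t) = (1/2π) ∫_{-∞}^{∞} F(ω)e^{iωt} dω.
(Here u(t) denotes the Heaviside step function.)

F[f₁*f₂](ω) = \frac{5 \left(i \omega + 4\right)}{\left(\left(i \omega + 4\right)^{2} + 25\right)^{2}}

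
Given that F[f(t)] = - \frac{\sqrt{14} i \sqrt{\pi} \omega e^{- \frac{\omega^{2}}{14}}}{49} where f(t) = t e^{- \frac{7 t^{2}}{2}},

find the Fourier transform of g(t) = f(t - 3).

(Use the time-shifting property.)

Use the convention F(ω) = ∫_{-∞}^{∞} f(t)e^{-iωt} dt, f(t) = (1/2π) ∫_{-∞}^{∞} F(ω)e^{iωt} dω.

F[g](ω) = - \frac{\sqrt{14} i \sqrt{\pi} \omega e^{- \frac{\omega \left(\omega + 42 i\right)}{14}}}{49}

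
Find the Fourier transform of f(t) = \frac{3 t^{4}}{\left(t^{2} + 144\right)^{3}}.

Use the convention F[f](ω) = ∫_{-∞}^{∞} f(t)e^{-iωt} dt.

F(ω) = \frac{3 \pi \left(48 \omega^{2} - 20 \left|{\omega}\right| + 1\right) e^{- 12 \left|{\omega}\right|}}{32}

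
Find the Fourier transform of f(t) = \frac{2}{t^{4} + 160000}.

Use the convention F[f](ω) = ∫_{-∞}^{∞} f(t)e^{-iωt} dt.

F(ω) = \frac{\pi e^{- 10 \sqrt{2} \left|{\omega}\right|} \sin{\left(10 \sqrt{2} \left|{\omega}\right| + \frac{\pi}{4} \right)}}{4000}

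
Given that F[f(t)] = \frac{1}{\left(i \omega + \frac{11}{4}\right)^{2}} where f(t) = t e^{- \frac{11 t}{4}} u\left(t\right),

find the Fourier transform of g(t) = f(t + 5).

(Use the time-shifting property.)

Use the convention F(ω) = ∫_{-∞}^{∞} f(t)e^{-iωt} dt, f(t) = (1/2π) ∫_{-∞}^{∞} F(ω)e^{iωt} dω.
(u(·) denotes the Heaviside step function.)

F[g](ω) = \frac{16 e^{5 i \omega}}{\left(4 i \omega + 11\right)^{2}}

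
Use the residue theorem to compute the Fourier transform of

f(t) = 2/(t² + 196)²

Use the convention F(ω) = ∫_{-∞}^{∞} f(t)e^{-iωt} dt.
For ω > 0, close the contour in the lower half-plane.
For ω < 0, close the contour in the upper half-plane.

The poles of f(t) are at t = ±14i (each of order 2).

Let g(z) = f(z)e^{-iωz}; for large |z| the factor e^{-iωz} decays in the lower half-plane when ω > 0 and in the upper half-plane when ω < 0.

Case ω > 0 (lower half-plane, clockwise contour ⇒ F(ω) = -2πi·ΣRes):
  Res_{z = - 14 i} g(z) = \frac{i \left(14 \omega + 1\right) e^{- 14 \omega}}{5488} (pole of order 2)
  F(ω) = -2πi·ΣRes = \frac{\pi \left(14 \omega + 1\right) e^{- 14 \omega}}{2744}

Case ω < 0 (upper half-plane, counterclockwise contour ⇒ F(ω) = +2πi·ΣRes):
  Res_{z = 14 i} g(z) = \frac{i \left(14 \omega - 1\right) e^{14 \omega}}{5488} (pole of order 2)
  F(ω) = 2πi·ΣRes = \frac{\pi \left(1 - 14 \omega\right) e^{14 \omega}}{2744}

Both cases combine into a single formula in |ω|:

F(ω) = \frac{\pi \left(14 \left|{\omega}\right| + 1\right) e^{- 14 \left|{\omega}\right|}}{2744}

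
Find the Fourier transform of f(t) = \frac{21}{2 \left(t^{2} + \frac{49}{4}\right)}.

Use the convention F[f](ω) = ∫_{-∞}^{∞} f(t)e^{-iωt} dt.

F(ω) = 3 \pi e^{- \frac{7 \left|{\omega}\right|}{2}}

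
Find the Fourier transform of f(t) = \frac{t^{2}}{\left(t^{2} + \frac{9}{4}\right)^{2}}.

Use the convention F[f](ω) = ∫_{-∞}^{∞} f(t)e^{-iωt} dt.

F(ω) = \frac{\pi \left(2 - 3 \left|{\omega}\right|\right) e^{- \frac{3 \left|{\omega}\right|}{2}}}{6}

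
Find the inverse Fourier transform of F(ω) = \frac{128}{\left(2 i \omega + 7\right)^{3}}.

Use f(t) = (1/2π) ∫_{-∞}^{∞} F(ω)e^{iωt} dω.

f(t) = 8 t^{2} e^{- \frac{7 t}{2}} u\left(t\right)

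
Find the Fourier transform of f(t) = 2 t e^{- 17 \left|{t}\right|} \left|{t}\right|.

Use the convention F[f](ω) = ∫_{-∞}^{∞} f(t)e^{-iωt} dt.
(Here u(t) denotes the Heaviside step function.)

F(ω) = \frac{8 i \omega \left(\omega^{2} - 867\right)}{\left(\omega^{2} + 289\right)^{3}}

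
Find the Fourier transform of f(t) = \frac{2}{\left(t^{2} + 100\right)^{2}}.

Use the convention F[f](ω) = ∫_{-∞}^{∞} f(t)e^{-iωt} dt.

F(ω) = \frac{\pi \left(10 \left|{\omega}\right| + 1\right) e^{- 10 \left|{\omega}\right|}}{1000}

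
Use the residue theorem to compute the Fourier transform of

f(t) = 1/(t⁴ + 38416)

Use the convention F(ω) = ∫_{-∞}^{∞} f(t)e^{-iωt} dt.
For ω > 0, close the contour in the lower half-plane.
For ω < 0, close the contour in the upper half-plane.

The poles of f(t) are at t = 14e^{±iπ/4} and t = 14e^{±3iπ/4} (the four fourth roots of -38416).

Let g(z) = f(z)e^{-iωz}; for large |z| the factor e^{-iωz} decays in the lower half-plane when ω > 0 and in the upper half-plane when ω < 0.

Case ω > 0 (lower half-plane, clockwise contour ⇒ F(ω) = -2πi·ΣRes):
  Res_{z = - 7 \sqrt{2} - 7 \sqrt{2} i} g(z) = \frac{\sqrt{2} i \left(1 - i\right) e^{7 \sqrt{2} \omega \left(-1 + i\right)}}{21952}
  Res_{z = 7 \sqrt{2} - 7 \sqrt{2} i} g(z) = \frac{\sqrt{2} i \left(1 + i\right) e^{- 7 \sqrt{2} \omega \left(1 + i\right)}}{21952}
  F(ω) = -2πi·ΣRes = \frac{\sqrt{2} \pi \left(1 - i\right) \left(e^{14 \sqrt{2} i \omega} + i\right) e^{- 7 \sqrt{2} \omega \left(1 + i\right)}}{10976} = \frac{\pi e^{- 7 \sqrt{2} \omega} \sin{\left(7 \sqrt{2} \omega + \frac{\pi}{4} \right)}}{2744}

Case ω < 0 (upper half-plane, counterclockwise contour ⇒ F(ω) = +2πi·ΣRes):
  Res_{z = 7 \sqrt{2} + 7 \sqrt{2} i} g(z) = \frac{\sqrt{2} i \left(-1 + i\right) e^{7 \sqrt{2} \omega \left(1 - i\right)}}{21952}
  Res_{z = - 7 \sqrt{2} + 7 \sqrt{2} i} g(z) = \frac{\sqrt{2} \left(1 - i\right) e^{7 \sqrt{2} \omega \left(1 + i\right)}}{21952}
  F(ω) = 2πi·ΣRes = - \frac{\sqrt{2} i \pi \left(i \left(1 - i\right) e^{7 \sqrt{2} \omega \left(1 - i\right)} - \left(1 - i\right) e^{7 \sqrt{2} \omega \left(1 + i\right)}\right)}{10976} = \frac{\pi e^{7 \sqrt{2} \omega} \cos{\left(7 \sqrt{2} \omega + \frac{\pi}{4} \right)}}{2744}

Both cases combine into a single formula in |ω|:

F(ω) = \frac{\pi e^{- 7 \sqrt{2} \left|{\omega}\right|} \sin{\left(7 \sqrt{2} \left|{\omega}\right| + \frac{\pi}{4} \right)}}{2744}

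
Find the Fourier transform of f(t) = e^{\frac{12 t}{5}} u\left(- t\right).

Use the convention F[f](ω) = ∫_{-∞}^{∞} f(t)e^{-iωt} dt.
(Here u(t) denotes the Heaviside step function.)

F(ω) = - \frac{5}{5 i \omega - 12}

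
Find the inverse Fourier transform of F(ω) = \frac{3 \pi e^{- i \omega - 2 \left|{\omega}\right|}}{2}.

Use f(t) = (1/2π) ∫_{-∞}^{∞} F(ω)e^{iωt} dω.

f(t) = \frac{3}{\left(t - 1\right)^{2} + 4}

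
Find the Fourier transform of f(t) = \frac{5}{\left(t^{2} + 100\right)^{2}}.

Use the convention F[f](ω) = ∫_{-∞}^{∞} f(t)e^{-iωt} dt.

F(ω) = \frac{\pi \left(10 \left|{\omega}\right| + 1\right) e^{- 10 \left|{\omega}\right|}}{400}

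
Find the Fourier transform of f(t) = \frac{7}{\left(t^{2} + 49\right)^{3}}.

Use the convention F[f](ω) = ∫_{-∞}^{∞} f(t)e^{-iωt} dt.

F(ω) = \frac{\pi \left(49 \omega^{2} + 21 \left|{\omega}\right| + 3\right) e^{- 7 \left|{\omega}\right|}}{19208}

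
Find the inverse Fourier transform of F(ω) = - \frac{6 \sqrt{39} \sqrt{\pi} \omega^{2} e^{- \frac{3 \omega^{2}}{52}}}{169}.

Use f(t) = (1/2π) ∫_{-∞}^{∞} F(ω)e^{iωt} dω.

f(t) = 2 \left(\frac{52 t^{2}}{3} - 2\right) e^{- \frac{13 t^{2}}{3}}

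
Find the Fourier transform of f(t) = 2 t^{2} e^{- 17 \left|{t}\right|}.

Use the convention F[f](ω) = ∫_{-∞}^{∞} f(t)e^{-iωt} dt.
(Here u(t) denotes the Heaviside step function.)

F(ω) = \frac{136 \left(289 - 3 \omega^{2}\right)}{\left(\omega^{2} + 289\right)^{3}}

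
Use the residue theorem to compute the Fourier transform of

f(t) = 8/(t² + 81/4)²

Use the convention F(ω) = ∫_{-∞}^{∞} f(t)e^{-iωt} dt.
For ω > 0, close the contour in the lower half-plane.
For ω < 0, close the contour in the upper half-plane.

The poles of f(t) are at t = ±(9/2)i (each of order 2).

Let g(z) = f(z)e^{-iωz}; for large |z| the factor e^{-iωz} decays in the lower half-plane when ω > 0 and in the upper half-plane when ω < 0.

Case ω > 0 (lower half-plane, clockwise contour ⇒ F(ω) = -2πi·ΣRes):
  Res_{z = - \frac{9 i}{2}} g(z) = \frac{8 i \left(9 \omega + 2\right) e^{- \frac{9 \omega}{2}}}{729} (pole of order 2)
  F(ω) = -2πi·ΣRes = \frac{16 \pi \left(9 \omega + 2\right) e^{- \frac{9 \omega}{2}}}{729}

Case ω < 0 (upper half-plane, counterclockwise contour ⇒ F(ω) = +2πi·ΣRes):
  Res_{z = \frac{9 i}{2}} g(z) = \frac{8 i \left(9 \omega - 2\right) e^{\frac{9 \omega}{2}}}{729} (pole of order 2)
  F(ω) = 2πi·ΣRes = \frac{16 \pi \left(2 - 9 \omega\right) e^{\frac{9 \omega}{2}}}{729}

Both cases combine into a single formula in |ω|:

F(ω) = \frac{16 \pi \left(9 \left|{\omega}\right| + 2\right) e^{- \frac{9 \left|{\omega}\right|}{2}}}{729}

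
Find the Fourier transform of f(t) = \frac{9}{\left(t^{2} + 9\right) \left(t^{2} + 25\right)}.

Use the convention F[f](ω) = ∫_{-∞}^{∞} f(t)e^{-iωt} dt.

F(ω) = \frac{3 \pi \left(5 e^{2 \left|{\omega}\right|} - 3\right) e^{- 5 \left|{\omega}\right|}}{80}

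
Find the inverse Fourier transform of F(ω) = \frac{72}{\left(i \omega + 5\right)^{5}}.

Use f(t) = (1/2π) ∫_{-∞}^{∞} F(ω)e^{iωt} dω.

f(t) = 3 t^{4} e^{- 5 t} u\left(t\right)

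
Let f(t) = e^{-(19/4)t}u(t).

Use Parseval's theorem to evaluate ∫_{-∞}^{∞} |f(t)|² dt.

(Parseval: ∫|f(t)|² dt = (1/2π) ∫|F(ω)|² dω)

∫|f(t)|² dt = \frac{2}{19}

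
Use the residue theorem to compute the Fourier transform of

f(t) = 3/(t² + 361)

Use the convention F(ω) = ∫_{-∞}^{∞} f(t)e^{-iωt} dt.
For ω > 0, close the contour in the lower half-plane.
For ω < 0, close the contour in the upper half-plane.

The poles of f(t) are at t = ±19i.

Let g(z) = f(z)e^{-iωz}; for large |z| the factor e^{-iωz} decays in the lower half-plane when ω > 0 and in the upper half-plane when ω < 0.

Case ω > 0 (lower half-plane, clockwise contour ⇒ F(ω) = -2πi·ΣRes):
  Res_{z = - 19 i} g(z) = \frac{3 i e^{- 19 \omega}}{38}
  F(ω) = -2πi·ΣRes = \frac{3 \pi e^{- 19 \omega}}{19}

Case ω < 0 (upper half-plane, counterclockwise contour ⇒ F(ω) = +2πi·ΣRes):
  Res_{z = 19 i} g(z) = - \frac{3 i e^{19 \omega}}{38}
  F(ω) = 2πi·ΣRes = \frac{3 \pi e^{19 \omega}}{19}

Both cases combine into a single formula in |ω|:

F(ω) = \frac{3 \pi e^{- 19 \left|{\omega}\right|}}{19}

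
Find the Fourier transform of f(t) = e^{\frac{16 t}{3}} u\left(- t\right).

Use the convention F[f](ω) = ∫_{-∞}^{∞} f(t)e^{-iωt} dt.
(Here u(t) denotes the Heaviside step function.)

F(ω) = - \frac{3}{3 i \omega - 16}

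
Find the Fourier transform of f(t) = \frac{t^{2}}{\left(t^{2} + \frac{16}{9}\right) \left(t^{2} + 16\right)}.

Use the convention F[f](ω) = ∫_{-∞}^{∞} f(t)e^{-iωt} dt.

F(ω) = \frac{9 \pi e^{- 4 \left|{\omega}\right|}}{32} - \frac{3 \pi e^{- \frac{4 \left|{\omega}\right|}{3}}}{32}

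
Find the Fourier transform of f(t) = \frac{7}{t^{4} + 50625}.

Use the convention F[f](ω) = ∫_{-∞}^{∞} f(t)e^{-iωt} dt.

F(ω) = \frac{7 \pi e^{- \frac{15 \sqrt{2} \left|{\omega}\right|}{2}} \sin{\left(\frac{15 \sqrt{2} \left|{\omega}\right|}{2} + \frac{\pi}{4} \right)}}{3375}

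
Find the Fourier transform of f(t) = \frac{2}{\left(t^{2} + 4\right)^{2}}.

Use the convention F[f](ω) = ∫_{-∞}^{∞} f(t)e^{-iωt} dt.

F(ω) = \frac{\pi \left(2 \left|{\omega}\right| + 1\right) e^{- 2 \left|{\omega}\right|}}{8}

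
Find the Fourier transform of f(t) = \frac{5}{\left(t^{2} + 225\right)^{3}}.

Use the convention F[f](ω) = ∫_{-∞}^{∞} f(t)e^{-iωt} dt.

F(ω) = \frac{\pi \left(75 \omega^{2} + 15 \left|{\omega}\right| + 1\right) e^{- 15 \left|{\omega}\right|}}{405000}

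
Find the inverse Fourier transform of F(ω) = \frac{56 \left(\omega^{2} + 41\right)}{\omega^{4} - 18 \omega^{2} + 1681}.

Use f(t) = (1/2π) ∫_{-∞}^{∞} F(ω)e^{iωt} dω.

f(t) = 7 e^{- 4 \left|{t}\right|} \cos{\left(5 \left|{t}\right| \right)}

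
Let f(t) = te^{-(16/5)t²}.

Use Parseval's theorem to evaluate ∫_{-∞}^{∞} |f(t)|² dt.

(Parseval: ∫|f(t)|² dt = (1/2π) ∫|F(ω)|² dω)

∫|f(t)|² dt = \frac{5 \sqrt{10} \sqrt{\pi}}{512}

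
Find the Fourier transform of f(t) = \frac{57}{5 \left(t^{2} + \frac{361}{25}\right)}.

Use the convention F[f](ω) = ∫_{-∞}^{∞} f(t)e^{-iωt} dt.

F(ω) = 3 \pi e^{- \frac{19 \left|{\omega}\right|}{5}}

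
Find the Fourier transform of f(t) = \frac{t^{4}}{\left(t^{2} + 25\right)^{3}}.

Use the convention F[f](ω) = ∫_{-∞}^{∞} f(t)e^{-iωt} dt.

F(ω) = \frac{\pi \left(25 \omega^{2} - 25 \left|{\omega}\right| + 3\right) e^{- 5 \left|{\omega}\right|}}{40}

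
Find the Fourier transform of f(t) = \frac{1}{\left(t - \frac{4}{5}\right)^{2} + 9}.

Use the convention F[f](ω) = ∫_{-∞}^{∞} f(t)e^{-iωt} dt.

F(ω) = \frac{\pi e^{- \frac{4 i \omega}{5} - 3 \left|{\omega}\right|}}{3}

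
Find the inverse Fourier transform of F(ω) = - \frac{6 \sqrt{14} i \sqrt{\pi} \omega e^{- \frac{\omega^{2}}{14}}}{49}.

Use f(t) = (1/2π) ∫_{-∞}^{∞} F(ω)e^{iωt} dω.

f(t) = 6 t e^{- \frac{7 t^{2}}{2}}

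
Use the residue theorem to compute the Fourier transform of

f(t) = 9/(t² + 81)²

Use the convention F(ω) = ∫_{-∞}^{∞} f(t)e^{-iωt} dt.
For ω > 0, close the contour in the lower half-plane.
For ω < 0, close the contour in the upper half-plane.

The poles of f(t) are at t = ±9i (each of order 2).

Let g(z) = f(z)e^{-iωz}; for large |z| the factor e^{-iωz} decays in the lower half-plane when ω > 0 and in the upper half-plane when ω < 0.

Case ω > 0 (lower half-plane, clockwise contour ⇒ F(ω) = -2πi·ΣRes):
  Res_{z = - 9 i} g(z) = \frac{i \left(9 \omega + 1\right) e^{- 9 \omega}}{324} (pole of order 2)
  F(ω) = -2πi·ΣRes = \frac{\pi \left(9 \omega + 1\right) e^{- 9 \omega}}{162}

Case ω < 0 (upper half-plane, counterclockwise contour ⇒ F(ω) = +2πi·ΣRes):
  Res_{z = 9 i} g(z) = \frac{i \left(9 \omega - 1\right) e^{9 \omega}}{324} (pole of order 2)
  F(ω) = 2πi·ΣRes = \frac{\pi \left(1 - 9 \omega\right) e^{9 \omega}}{162}

Both cases combine into a single formula in |ω|:

F(ω) = \frac{\pi \left(9 \left|{\omega}\right| + 1\right) e^{- 9 \left|{\omega}\right|}}{162}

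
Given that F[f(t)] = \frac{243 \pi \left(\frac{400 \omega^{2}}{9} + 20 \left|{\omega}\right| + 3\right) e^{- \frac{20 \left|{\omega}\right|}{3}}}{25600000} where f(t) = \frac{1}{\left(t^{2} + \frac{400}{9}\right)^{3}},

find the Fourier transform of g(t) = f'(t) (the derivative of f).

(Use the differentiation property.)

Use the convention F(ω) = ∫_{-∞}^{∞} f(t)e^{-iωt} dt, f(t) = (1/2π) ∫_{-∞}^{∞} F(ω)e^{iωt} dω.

F[g](ω) = \frac{27 i \pi \omega \left(400 \omega^{2} + 180 \left|{\omega}\right| + 27\right) e^{- \frac{20 \left|{\omega}\right|}{3}}}{25600000}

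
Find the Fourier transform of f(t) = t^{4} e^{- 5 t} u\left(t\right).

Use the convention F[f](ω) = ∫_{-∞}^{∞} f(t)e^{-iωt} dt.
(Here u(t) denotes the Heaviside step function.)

F(ω) = \frac{24}{\left(i \omega + 5\right)^{5}}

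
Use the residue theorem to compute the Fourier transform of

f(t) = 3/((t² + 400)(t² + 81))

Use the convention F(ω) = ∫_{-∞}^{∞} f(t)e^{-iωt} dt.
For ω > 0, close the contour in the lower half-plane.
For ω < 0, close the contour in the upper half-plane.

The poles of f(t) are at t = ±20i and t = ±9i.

Let g(z) = f(z)e^{-iωz}; for large |z| the factor e^{-iωz} decays in the lower half-plane when ω > 0 and in the upper half-plane when ω < 0.

Case ω > 0 (lower half-plane, clockwise contour ⇒ F(ω) = -2πi·ΣRes):
  Res_{z = - 20 i} g(z) = - \frac{3 i e^{- 20 \omega}}{12760}
  Res_{z = - 9 i} g(z) = \frac{i e^{- 9 \omega}}{1914}
  F(ω) = -2πi·ΣRes = \frac{\pi \left(20 e^{11 \omega} - 9\right) e^{- 20 \omega}}{19140}

Case ω < 0 (upper half-plane, counterclockwise contour ⇒ F(ω) = +2πi·ΣRes):
  Res_{z = 20 i} g(z) = \frac{3 i e^{20 \omega}}{12760}
  Res_{z = 9 i} g(z) = - \frac{i e^{9 \omega}}{1914}
  F(ω) = 2πi·ΣRes = \frac{\pi \left(20 - 9 e^{11 \omega}\right) e^{9 \omega}}{19140}

Both cases combine into a single formula in |ω|:

F(ω) = \frac{\pi \left(20 e^{11 \left|{\omega}\right|} - 9\right) e^{- 20 \left|{\omega}\right|}}{19140}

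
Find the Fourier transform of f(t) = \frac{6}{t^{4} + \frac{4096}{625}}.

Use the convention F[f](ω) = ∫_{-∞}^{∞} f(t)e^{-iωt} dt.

F(ω) = \frac{375 \pi e^{- \frac{4 \sqrt{2} \left|{\omega}\right|}{5}} \sin{\left(\frac{4 \sqrt{2} \left|{\omega}\right|}{5} + \frac{\pi}{4} \right)}}{256}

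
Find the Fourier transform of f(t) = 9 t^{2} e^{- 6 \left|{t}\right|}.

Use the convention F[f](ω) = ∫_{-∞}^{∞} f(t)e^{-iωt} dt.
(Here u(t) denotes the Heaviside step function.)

F(ω) = \frac{648 \left(12 - \omega^{2}\right)}{\left(\omega^{2} + 36\right)^{3}}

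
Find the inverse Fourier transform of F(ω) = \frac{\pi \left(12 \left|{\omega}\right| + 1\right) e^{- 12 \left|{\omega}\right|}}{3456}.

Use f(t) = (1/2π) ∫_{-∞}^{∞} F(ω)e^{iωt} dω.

f(t) = \frac{1}{\left(t^{2} + 144\right)^{2}}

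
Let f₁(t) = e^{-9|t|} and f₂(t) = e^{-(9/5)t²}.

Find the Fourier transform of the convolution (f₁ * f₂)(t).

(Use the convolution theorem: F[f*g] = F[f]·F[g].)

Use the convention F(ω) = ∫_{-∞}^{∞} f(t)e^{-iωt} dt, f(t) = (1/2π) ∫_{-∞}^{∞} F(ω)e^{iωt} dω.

F[f₁*f₂](ω) = \frac{6 \sqrt{5} \sqrt{\pi} e^{- \frac{5 \omega^{2}}{36}}}{\omega^{2} + 81}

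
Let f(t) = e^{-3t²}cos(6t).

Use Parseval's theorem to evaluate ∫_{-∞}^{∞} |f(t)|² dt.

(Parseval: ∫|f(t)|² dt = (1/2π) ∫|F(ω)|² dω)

∫|f(t)|² dt = \frac{\sqrt{6} \sqrt{\pi} \left(1 + e^{6}\right)}{12 e^{6}}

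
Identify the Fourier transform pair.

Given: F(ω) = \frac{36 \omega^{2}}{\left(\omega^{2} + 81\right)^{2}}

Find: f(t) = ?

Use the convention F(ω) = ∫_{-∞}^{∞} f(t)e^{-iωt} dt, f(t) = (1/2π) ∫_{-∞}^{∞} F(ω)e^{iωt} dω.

f(t) = \left(1 - 9 \left|{t}\right|\right) e^{- 9 \left|{t}\right|}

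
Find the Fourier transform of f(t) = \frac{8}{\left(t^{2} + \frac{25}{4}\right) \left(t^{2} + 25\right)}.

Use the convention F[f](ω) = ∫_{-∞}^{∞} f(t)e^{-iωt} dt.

F(ω) = - \frac{32 \pi e^{- 5 \left|{\omega}\right|}}{375} + \frac{64 \pi e^{- \frac{5 \left|{\omega}\right|}{2}}}{375}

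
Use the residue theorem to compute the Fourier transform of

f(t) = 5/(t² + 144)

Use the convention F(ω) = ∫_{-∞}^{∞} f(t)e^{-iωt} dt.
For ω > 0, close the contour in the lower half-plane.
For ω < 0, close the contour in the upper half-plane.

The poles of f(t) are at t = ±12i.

Let g(z) = f(z)e^{-iωz}; for large |z| the factor e^{-iωz} decays in the lower half-plane when ω > 0 and in the upper half-plane when ω < 0.

Case ω > 0 (lower half-plane, clockwise contour ⇒ F(ω) = -2πi·ΣRes):
  Res_{z = - 12 i} g(z) = \frac{5 i e^{- 12 \omega}}{24}
  F(ω) = -2πi·ΣRes = \frac{5 \pi e^{- 12 \omega}}{12}

Case ω < 0 (upper half-plane, counterclockwise contour ⇒ F(ω) = +2πi·ΣRes):
  Res_{z = 12 i} g(z) = - \frac{5 i e^{12 \omega}}{24}
  F(ω) = 2πi·ΣRes = \frac{5 \pi e^{12 \omega}}{12}

Both cases combine into a single formula in |ω|:

F(ω) = \frac{5 \pi e^{- 12 \left|{\omega}\right|}}{12}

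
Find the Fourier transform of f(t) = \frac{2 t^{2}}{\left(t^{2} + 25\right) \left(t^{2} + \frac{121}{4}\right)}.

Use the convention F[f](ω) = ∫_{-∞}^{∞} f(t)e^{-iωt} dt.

F(ω) = - \frac{40 \pi e^{- 5 \left|{\omega}\right|}}{21} + \frac{44 \pi e^{- \frac{11 \left|{\omega}\right|}{2}}}{21}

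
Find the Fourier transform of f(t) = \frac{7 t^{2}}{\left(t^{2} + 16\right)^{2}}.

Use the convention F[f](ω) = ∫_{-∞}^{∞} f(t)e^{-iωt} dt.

F(ω) = \frac{7 \pi \left(1 - 4 \left|{\omega}\right|\right) e^{- 4 \left|{\omega}\right|}}{8}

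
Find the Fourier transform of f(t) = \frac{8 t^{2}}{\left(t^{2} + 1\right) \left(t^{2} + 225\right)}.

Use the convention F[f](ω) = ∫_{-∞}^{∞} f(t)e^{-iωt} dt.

F(ω) = \frac{\pi \left(15 - e^{14 \left|{\omega}\right|}\right) e^{- 15 \left|{\omega}\right|}}{28}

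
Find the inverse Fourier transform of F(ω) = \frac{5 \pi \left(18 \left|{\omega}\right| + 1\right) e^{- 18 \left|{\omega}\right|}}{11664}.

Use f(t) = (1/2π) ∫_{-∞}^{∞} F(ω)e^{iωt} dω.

f(t) = \frac{5}{\left(t^{2} + 324\right)^{2}}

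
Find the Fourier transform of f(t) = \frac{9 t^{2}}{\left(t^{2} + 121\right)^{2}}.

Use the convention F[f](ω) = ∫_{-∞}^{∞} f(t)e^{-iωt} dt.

F(ω) = \frac{9 \pi \left(1 - 11 \left|{\omega}\right|\right) e^{- 11 \left|{\omega}\right|}}{22}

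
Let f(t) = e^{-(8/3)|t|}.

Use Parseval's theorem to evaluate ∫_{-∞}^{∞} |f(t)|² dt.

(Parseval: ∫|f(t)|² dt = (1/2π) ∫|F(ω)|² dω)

∫|f(t)|² dt = \frac{3}{8}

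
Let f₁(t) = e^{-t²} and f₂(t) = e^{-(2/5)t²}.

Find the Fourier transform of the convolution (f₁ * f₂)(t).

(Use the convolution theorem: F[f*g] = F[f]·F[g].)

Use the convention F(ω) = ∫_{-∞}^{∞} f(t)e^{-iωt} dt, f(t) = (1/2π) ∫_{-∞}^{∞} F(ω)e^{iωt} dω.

F[f₁*f₂](ω) = \frac{\sqrt{10} \pi e^{- \frac{7 \omega^{2}}{8}}}{2}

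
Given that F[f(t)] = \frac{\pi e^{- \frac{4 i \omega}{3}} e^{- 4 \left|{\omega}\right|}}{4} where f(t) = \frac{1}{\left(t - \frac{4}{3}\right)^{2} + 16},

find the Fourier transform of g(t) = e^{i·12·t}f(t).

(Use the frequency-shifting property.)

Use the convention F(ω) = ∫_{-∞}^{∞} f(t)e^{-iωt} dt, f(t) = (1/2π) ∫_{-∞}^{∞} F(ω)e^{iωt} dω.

F[g](ω) = \frac{\pi e^{- \frac{4 i \left(\omega - 12\right)}{3} - 4 \left|{\omega - 12}\right|}}{4}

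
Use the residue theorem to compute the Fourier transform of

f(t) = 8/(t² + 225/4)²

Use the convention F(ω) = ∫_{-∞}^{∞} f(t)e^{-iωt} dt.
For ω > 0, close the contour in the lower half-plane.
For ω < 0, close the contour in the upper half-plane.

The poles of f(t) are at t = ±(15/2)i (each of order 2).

Let g(z) = f(z)e^{-iωz}; for large |z| the factor e^{-iωz} decays in the lower half-plane when ω > 0 and in the upper half-plane when ω < 0.

Case ω > 0 (lower half-plane, clockwise contour ⇒ F(ω) = -2πi·ΣRes):
  Res_{z = - \frac{15 i}{2}} g(z) = \frac{8 i \left(15 \omega + 2\right) e^{- \frac{15 \omega}{2}}}{3375} (pole of order 2)
  F(ω) = -2πi·ΣRes = \frac{16 \pi \left(15 \omega + 2\right) e^{- \frac{15 \omega}{2}}}{3375}

Case ω < 0 (upper half-plane, counterclockwise contour ⇒ F(ω) = +2πi·ΣRes):
  Res_{z = \frac{15 i}{2}} g(z) = \frac{8 i \left(15 \omega - 2\right) e^{\frac{15 \omega}{2}}}{3375} (pole of order 2)
  F(ω) = 2πi·ΣRes = \frac{16 \pi \left(2 - 15 \omega\right) e^{\frac{15 \omega}{2}}}{3375}

Both cases combine into a single formula in |ω|:

F(ω) = \frac{16 \pi \left(15 \left|{\omega}\right| + 2\right) e^{- \frac{15 \left|{\omega}\right|}{2}}}{3375}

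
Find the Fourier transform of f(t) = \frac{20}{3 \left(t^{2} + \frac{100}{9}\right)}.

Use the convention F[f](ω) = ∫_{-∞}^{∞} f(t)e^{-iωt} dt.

F(ω) = 2 \pi e^{- \frac{10 \left|{\omega}\right|}{3}}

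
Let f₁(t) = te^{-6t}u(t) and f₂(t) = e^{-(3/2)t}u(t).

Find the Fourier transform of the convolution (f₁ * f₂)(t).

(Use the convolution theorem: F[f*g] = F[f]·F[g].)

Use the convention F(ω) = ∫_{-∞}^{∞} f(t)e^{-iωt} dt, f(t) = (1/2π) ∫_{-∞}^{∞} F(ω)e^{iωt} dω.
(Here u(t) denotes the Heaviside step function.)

F[f₁*f₂](ω) = \frac{2}{\left(i \omega + 6\right)^{2} \left(2 i \omega + 3\right)}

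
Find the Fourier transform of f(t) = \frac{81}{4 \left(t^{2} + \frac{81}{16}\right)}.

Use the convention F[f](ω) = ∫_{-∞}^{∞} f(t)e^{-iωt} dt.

F(ω) = 9 \pi e^{- \frac{9 \left|{\omega}\right|}{4}}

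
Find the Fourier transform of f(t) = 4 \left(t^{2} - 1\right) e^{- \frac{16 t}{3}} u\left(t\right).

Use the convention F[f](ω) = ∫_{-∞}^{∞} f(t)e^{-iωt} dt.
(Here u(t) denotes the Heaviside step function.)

F(ω) = \frac{12 \left(54 i \omega - \left(3 i \omega + 16\right)^{3} + 288\right)}{\left(3 i \omega + 16\right)^{4}}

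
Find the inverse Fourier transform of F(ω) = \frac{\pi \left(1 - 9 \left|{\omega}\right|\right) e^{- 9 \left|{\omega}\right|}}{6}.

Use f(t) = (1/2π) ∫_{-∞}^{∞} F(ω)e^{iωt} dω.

f(t) = \frac{3 t^{2}}{\left(t^{2} + 81\right)^{2}}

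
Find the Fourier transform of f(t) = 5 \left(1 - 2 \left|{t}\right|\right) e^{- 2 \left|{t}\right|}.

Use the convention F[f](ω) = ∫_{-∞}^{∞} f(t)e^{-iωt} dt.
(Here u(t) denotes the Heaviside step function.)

F(ω) = \frac{40 \omega^{2}}{\left(\omega^{2} + 4\right)^{2}}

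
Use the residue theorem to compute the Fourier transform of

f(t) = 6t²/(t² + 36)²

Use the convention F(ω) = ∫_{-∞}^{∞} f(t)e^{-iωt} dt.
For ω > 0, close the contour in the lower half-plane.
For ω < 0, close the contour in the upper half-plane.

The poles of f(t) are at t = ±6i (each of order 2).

Let g(z) = f(z)e^{-iωz}; for large |z| the factor e^{-iωz} decays in the lower half-plane when ω > 0 and in the upper half-plane when ω < 0.

Case ω > 0 (lower half-plane, clockwise contour ⇒ F(ω) = -2πi·ΣRes):
  Res_{z = - 6 i} g(z) = \frac{i \left(1 - 6 \omega\right) e^{- 6 \omega}}{4} (pole of order 2)
  F(ω) = -2πi·ΣRes = \frac{\pi \left(1 - 6 \omega\right) e^{- 6 \omega}}{2}

Case ω < 0 (upper half-plane, counterclockwise contour ⇒ F(ω) = +2πi·ΣRes):
  Res_{z = 6 i} g(z) = \frac{i \left(- 6 \omega - 1\right) e^{6 \omega}}{4} (pole of order 2)
  F(ω) = 2πi·ΣRes = \frac{\pi \left(6 \omega + 1\right) e^{6 \omega}}{2}

Both cases combine into a single formula in |ω|:

F(ω) = \frac{\pi \left(1 - 6 \left|{\omega}\right|\right) e^{- 6 \left|{\omega}\right|}}{2}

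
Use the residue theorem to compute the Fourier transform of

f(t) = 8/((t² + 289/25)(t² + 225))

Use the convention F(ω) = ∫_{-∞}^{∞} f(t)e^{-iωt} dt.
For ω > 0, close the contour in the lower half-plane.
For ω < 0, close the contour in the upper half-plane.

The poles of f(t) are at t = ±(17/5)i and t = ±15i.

Let g(z) = f(z)e^{-iωz}; for large |z| the factor e^{-iωz} decays in the lower half-plane when ω > 0 and in the upper half-plane when ω < 0.

Case ω > 0 (lower half-plane, clockwise contour ⇒ F(ω) = -2πi·ΣRes):
  Res_{z = - \frac{17 i}{5}} g(z) = \frac{125 i e^{- \frac{17 \omega}{5}}}{22678}
  Res_{z = - 15 i} g(z) = - \frac{5 i e^{- 15 \omega}}{4002}
  F(ω) = -2πi·ΣRes = - \frac{5 \pi e^{- 15 \omega}}{2001} + \frac{125 \pi e^{- \frac{17 \omega}{5}}}{11339}

Case ω < 0 (upper half-plane, counterclockwise contour ⇒ F(ω) = +2πi·ΣRes):
  Res_{z = \frac{17 i}{5}} g(z) = - \frac{125 i e^{\frac{17 \omega}{5}}}{22678}
  Res_{z = 15 i} g(z) = \frac{5 i e^{15 \omega}}{4002}
  F(ω) = 2πi·ΣRes = \frac{5 \pi \left(75 e^{\frac{17 \omega}{5}} - 17 e^{15 \omega}\right)}{34017}

Both cases combine into a single formula in |ω|:

F(ω) = - \frac{5 \pi e^{- 15 \left|{\omega}\right|}}{2001} + \frac{125 \pi e^{- \frac{17 \left|{\omega}\right|}{5}}}{11339}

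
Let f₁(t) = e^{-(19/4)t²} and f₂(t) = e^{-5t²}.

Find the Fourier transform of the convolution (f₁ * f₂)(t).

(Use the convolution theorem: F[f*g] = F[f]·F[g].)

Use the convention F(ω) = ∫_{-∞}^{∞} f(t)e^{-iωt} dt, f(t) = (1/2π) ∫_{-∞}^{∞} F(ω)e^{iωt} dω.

F[f₁*f₂](ω) = \frac{2 \sqrt{95} \pi e^{- \frac{39 \omega^{2}}{380}}}{95}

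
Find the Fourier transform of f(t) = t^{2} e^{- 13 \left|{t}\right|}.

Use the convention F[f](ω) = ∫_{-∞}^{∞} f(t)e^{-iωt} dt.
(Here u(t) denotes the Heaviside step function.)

F(ω) = \frac{52 \left(169 - 3 \omega^{2}\right)}{\left(\omega^{2} + 169\right)^{3}}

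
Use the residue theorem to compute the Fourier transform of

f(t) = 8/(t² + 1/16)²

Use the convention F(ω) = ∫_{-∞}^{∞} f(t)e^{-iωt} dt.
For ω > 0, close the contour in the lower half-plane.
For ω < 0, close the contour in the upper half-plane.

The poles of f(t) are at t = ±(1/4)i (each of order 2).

Let g(z) = f(z)e^{-iωz}; for large |z| the factor e^{-iωz} decays in the lower half-plane when ω > 0 and in the upper half-plane when ω < 0.

Case ω > 0 (lower half-plane, clockwise contour ⇒ F(ω) = -2πi·ΣRes):
  Res_{z = - \frac{i}{4}} g(z) = 32 i \left(\omega + 4\right) e^{- \frac{\omega}{4}} (pole of order 2)
  F(ω) = -2πi·ΣRes = 64 \pi \left(\omega + 4\right) e^{- \frac{\omega}{4}}

Case ω < 0 (upper half-plane, counterclockwise contour ⇒ F(ω) = +2πi·ΣRes):
  Res_{z = \frac{i}{4}} g(z) = 32 i \left(\omega - 4\right) e^{\frac{\omega}{4}} (pole of order 2)
  F(ω) = 2πi·ΣRes = 64 \pi \left(4 - \omega\right) e^{\frac{\omega}{4}}

Both cases combine into a single formula in |ω|:

F(ω) = 64 \pi \left(\left|{\omega}\right| + 4\right) e^{- \frac{\left|{\omega}\right|}{4}}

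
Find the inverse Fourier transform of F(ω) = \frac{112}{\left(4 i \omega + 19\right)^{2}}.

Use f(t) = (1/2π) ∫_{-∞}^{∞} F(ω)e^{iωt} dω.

f(t) = 7 t e^{- \frac{19 t}{4}} u\left(t\right)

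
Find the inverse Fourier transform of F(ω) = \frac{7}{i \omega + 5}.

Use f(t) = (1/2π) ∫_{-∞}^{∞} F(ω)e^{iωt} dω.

f(t) = 7 e^{- 5 t} u\left(t\right)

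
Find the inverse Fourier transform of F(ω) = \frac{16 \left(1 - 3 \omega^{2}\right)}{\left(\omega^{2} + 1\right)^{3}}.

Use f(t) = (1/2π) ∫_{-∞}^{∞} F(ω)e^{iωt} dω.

f(t) = 4 t^{2} e^{- \left|{t}\right|}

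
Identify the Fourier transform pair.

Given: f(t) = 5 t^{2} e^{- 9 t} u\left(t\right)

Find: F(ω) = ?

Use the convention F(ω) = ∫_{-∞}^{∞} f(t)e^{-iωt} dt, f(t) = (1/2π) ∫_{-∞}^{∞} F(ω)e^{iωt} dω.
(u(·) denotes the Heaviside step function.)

F(ω) = \frac{10}{\left(i \omega + 9\right)^{3}}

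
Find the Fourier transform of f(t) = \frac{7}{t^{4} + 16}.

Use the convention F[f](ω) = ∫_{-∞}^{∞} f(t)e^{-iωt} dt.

F(ω) = \frac{7 \pi e^{- \sqrt{2} \left|{\omega}\right|} \sin{\left(\sqrt{2} \left|{\omega}\right| + \frac{\pi}{4} \right)}}{8}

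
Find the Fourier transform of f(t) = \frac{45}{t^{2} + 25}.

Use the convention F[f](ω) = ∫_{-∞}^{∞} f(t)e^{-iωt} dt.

F(ω) = 9 \pi e^{- 5 \left|{\omega}\right|}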